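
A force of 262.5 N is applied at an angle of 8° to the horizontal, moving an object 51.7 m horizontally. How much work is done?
W = Fd cosθ = 262.5×51.7×cos(8°) = 13439.0 J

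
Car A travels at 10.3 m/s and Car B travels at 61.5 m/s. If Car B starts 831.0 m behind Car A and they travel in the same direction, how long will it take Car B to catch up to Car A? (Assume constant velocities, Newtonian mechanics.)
Relative speed: v_rel = 61.5 - 10.3 = 51.2 m/s
Time to catch: t = d₀/v_rel = 831.0/51.2 = 16.23 s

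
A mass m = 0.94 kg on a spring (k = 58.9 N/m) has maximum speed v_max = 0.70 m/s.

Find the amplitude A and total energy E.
½mv²_max = ½kA² → A = v_max√(m/k) = 0.7×√(0.94/58.9) = 0.08843 m = 8.843 cm
E = ½mv²_max = ½×0.94×0.7² = 0.2303 J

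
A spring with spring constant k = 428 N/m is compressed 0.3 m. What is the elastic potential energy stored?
PE = ½kx² = ½×428×0.3² = 19.26 J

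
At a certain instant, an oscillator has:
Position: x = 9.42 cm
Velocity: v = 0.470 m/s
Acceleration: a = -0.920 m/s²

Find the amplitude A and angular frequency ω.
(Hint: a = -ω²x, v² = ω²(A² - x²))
a = −ω²x → ω = √(|a|/x) = √(0.92/0.0942) = 3.125 rad/s
v² = ω²(A² − x²) → A = √(x² + v²/ω²) = √(0.0942² + 0.47²/3.125²) = 0.1775 m = 17.75 cm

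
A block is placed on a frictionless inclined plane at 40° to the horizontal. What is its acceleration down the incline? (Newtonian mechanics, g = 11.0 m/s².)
a = g sin(θ) = 11.0 × sin(40°) = 11.0 × 0.6428 = 7.07 m/s²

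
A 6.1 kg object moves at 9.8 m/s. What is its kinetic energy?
KE = ½mv² = ½×6.1×9.8² = 292.922 J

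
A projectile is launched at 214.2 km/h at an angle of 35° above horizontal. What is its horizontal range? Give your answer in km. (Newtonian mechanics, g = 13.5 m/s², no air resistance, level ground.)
R = v₀² sin(2θ) / g (with unit conversion) = 0.2464 km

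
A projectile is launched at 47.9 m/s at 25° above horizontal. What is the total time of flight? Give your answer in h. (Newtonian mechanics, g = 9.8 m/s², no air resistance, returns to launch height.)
T = 2v₀sin(θ)/g (with unit conversion) = 0.001148 h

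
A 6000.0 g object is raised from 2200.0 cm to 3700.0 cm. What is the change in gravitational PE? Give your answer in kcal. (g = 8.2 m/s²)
ΔPE = mg(h₂ − h₁) = 6 kg × 8.2 m/s² × (37 − 22) m = 738 J = 0.1764 kcal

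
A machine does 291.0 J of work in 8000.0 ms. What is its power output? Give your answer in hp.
P = W/t = 291 J / 8 s = 36.38 W = 0.04878 hp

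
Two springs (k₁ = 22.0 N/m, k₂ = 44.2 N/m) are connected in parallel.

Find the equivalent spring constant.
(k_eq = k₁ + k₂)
k_eq = k₁ + k₂ = 22.0 + 44.2 = 66.2 N/m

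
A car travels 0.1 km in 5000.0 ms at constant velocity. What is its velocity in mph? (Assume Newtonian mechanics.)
v = d/t (with unit conversion) = 44.74 mph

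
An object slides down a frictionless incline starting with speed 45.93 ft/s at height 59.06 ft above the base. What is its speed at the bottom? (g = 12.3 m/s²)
½mv₀² + mgh = ½mv² → v = √(v₀² + 2gh) = √(14² + 2×12.3×18) = 25.27 m/s = 82.92 ft/s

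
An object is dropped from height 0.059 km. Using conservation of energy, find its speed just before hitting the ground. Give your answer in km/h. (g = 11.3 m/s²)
mgh = ½mv² → v = √(2gh) = √(2×11.3×59) = 36.52 m/s = 131.5 km/h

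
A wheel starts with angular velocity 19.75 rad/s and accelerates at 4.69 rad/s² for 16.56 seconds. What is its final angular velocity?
ω = ω₀ + αt = 19.75 + 4.69 × 16.56 = 97.42 rad/s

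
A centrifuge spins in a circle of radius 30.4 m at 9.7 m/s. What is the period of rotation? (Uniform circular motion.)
T = 2πr/v = 2π×30.4/9.7 = 19.69 s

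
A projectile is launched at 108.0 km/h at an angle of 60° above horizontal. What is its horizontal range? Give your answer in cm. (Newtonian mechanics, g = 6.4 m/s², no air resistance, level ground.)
R = v₀² sin(2θ) / g (with unit conversion) = 12180.0 cm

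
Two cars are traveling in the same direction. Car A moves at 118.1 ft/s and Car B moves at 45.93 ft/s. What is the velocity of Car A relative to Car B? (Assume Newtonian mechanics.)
v_rel = v_A - v_B = 118.1 - 45.93 = 72.17 ft/s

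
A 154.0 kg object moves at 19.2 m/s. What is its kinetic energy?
KE = ½mv² = ½×154.0×19.2² = 28385.28 J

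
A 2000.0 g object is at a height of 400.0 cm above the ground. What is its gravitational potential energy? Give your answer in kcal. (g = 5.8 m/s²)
PE = mgh = 2 kg × 5.8 m/s² × 4 m = 46.4 J = 0.01109 kcal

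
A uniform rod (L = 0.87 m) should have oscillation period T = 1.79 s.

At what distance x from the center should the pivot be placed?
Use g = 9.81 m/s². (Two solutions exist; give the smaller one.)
T = 2π√((L²/12 + x²)/(gx)). Let c = T²g/(4π²) = 0.7962.
x² − cx + L²/12 = 0 → x = (c − √(c² − L²/3))/2 = 0.08922 m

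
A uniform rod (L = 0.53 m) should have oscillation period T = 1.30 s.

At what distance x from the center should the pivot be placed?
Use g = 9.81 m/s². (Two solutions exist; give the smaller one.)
T = 2π√((L²/12 + x²)/(gx)). Let c = T²g/(4π²) = 0.4199.
x² − cx + L²/12 = 0 → x = (c − √(c² − L²/3))/2 = 0.06617 m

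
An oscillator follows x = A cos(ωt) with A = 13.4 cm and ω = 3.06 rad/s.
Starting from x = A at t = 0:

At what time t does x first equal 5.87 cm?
cos(ωt) = x/A = 5.87/13.4 = 0.4381
ωt = arccos(0.4381) = 1.117 rad
t = 1.117/3.06 = 0.3651 s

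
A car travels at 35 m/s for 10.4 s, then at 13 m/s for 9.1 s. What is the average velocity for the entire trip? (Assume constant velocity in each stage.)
d₁ = v₁t₁ = 35 × 10.4 = 364 m
d₂ = v₂t₂ = 13 × 9.1 = 118.3 m
d_total = 482.3 m, t_total = 19.5 s
v_avg = d_total/t_total = 482.3/19.5 = 24.73 m/s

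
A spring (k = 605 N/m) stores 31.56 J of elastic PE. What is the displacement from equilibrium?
PE = ½kx² → x = √(2PE/k) = √(2×31.56/605) = 0.323 m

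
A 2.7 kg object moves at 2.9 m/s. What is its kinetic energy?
KE = ½mv² = ½×2.7×2.9² = 11.3535 J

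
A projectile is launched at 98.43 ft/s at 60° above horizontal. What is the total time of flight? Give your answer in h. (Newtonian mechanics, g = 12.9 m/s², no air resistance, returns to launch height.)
T = 2v₀sin(θ)/g (with unit conversion) = 0.001119 h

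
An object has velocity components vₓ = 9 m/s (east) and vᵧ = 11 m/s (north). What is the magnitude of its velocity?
|v| = √(vₓ² + vᵧ²) = √(9² + 11²) = √(202) = 14.21 m/s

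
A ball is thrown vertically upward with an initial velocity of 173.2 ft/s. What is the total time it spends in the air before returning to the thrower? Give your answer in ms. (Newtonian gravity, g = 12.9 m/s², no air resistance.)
t_total = 2v₀/g (with unit conversion) = 8185.0 ms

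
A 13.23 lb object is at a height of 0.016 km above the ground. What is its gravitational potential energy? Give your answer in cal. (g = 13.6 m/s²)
PE = mgh = 6.001 kg × 13.6 m/s² × 16 m = 1306 J = 312.1 cal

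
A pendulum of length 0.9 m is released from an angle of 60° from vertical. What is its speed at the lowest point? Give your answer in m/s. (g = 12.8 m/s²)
h = L(1 − cosθ) = 0.9×(1 − cos60°) = 0.45 m
v = √(2gh) = √(2×12.8×0.45) = 3.394 m/s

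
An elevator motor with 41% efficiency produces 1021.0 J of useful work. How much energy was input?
W_in = W_out/η = 1021.0/0.41 = 2490.2 J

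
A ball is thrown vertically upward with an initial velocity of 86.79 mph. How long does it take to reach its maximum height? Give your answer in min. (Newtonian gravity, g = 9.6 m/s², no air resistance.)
t_up = v₀/g (with unit conversion) = 0.06736 min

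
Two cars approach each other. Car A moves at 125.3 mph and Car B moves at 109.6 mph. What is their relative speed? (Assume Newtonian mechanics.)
v_rel = v_A + v_B = 125.3 + 109.6 = 234.9 mph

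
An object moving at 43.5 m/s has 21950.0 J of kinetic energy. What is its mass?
KE = ½mv² → m = 2KE/v² = 2×21950.0/43.5² = 23.2 kg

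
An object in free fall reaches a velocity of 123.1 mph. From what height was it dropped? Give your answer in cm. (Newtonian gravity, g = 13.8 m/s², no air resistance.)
h = v²/(2g) (with unit conversion) = 10970.0 cm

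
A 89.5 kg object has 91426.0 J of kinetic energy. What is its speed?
KE = ½mv² → v = √(2KE/m) = √(2×91426.0/89.5) = 45.2 m/s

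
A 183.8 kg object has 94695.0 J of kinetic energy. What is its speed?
KE = ½mv² → v = √(2KE/m) = √(2×94695.0/183.8) = 32.1 m/s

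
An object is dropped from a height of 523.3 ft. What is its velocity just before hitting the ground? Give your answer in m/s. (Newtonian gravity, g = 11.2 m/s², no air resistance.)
v = √(2gh) (with unit conversion) = 59.77 m/s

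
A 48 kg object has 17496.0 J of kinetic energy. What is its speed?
KE = ½mv² → v = √(2KE/m) = √(2×17496.0/48) = 27.0 m/s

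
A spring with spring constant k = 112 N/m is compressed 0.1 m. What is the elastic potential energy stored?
PE = ½kx² = ½×112×0.1² = 0.56 J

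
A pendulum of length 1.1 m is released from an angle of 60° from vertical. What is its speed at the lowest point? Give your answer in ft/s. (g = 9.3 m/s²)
h = L(1 − cosθ) = 1.1×(1 − cos60°) = 0.55 m
v = √(2gh) = √(2×9.3×0.55) = 3.198 m/s = 10.49 ft/s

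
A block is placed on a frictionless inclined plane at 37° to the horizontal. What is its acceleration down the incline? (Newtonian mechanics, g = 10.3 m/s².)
a = g sin(θ) = 10.3 × sin(37°) = 10.3 × 0.6018 = 6.2 m/s²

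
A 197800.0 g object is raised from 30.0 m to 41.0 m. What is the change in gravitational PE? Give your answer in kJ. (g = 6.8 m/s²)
ΔPE = mg(h₂ − h₁) = 197.8 kg × 6.8 m/s² × (41 − 30) m = 1.48e+04 J = 14.8 kJ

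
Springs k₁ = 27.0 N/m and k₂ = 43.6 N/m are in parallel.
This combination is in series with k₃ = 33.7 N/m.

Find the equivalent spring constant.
k₁₂ = k₁ + k₂ = 70.6 N/m (parallel)
1/k_eq = 1/k₁₂ + 1/k₃ → k_eq = 22.81 N/m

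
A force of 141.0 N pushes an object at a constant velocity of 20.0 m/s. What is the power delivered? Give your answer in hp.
P = Fv = 141 N × 20 m/s = 2820 W = 3.782 hp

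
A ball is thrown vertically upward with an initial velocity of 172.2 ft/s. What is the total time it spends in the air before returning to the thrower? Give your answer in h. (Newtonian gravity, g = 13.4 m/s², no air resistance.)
t_total = 2v₀/g (with unit conversion) = 0.002176 h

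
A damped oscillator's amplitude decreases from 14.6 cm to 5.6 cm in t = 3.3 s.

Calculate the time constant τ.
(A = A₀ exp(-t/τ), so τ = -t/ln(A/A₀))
A/A₀ = 5.6/14.6 = 0.3836; ln(A/A₀) = -0.9583
τ = −t/ln(A/A₀) = −3.3/-0.9583 = 3.444 s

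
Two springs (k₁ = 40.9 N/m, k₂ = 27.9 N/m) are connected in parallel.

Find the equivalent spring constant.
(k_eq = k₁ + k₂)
k_eq = k₁ + k₂ = 40.9 + 27.9 = 68.8 N/m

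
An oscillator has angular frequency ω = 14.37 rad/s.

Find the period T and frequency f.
T = 2π/ω = 2π/14.37 = 0.4372 s; f = ω/2π = 2.287 Hz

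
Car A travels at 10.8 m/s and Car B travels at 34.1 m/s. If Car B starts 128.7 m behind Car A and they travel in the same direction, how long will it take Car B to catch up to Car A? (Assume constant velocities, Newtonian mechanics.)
Relative speed: v_rel = 34.1 - 10.8 = 23.3 m/s
Time to catch: t = d₀/v_rel = 128.7/23.3 = 5.52 s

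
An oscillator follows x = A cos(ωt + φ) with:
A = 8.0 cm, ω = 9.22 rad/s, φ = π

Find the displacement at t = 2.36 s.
x = A cos(ωt + φ) = 8.0×cos(9.22×2.36 + π) = 7.786 cm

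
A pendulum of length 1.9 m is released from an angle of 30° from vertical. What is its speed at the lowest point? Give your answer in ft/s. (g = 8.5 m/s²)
h = L(1 − cosθ) = 1.9×(1 − cos30°) = 0.2546 m
v = √(2gh) = √(2×8.5×0.2546) = 2.08 m/s = 6.825 ft/s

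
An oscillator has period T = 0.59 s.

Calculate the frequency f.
f = 1/T = 1/0.59 = 1.695 Hz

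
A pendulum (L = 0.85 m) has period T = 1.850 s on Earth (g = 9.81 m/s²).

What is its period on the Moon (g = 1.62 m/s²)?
T = 2π√(L/g), so T_moon/T_earth = √(g_earth/g_moon)
T_moon = 2π√(0.85/1.62) = 4.551 s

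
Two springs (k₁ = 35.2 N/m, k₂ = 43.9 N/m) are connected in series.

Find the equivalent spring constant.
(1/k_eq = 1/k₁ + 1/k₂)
1/k_eq = 1/35.2 + 1/43.9 = 0.051188; k_eq = 19.54 N/m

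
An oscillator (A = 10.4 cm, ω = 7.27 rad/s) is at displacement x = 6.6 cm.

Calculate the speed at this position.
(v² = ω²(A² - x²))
v = ω√(A² − x²) = 7.27×√(0.104² − 0.066²) = 0.5843 m/s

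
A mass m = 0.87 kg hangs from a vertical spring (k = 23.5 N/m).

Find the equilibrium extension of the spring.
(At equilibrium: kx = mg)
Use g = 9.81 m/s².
x_eq = mg/k = 0.87×9.81/23.5 = 0.3632 m = 36.32 cm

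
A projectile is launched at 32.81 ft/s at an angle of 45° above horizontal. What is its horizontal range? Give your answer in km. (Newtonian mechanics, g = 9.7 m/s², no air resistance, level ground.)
R = v₀² sin(2θ) / g (with unit conversion) = 0.01031 km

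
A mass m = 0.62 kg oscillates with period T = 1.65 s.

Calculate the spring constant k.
T = 2π√(m/k) → k = m(2π/T)² = 0.62×(2π/1.65)² = 8.99 N/m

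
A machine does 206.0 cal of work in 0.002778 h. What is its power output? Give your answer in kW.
P = W/t = 861.9 J / 10 s = 86.18 W = 0.08618 kW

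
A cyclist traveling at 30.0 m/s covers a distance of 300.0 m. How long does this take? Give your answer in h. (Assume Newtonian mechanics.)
t = d/v (with unit conversion) = 0.002778 h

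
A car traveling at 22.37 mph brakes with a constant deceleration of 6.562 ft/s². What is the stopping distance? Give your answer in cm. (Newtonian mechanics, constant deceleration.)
d = v₀² / (2a) (with unit conversion) = 2500.0 cm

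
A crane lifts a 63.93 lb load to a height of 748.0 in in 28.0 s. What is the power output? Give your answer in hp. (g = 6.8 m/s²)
W = mgh = 29×6.8×19 = 3746 J
P = W/t = 3746/28 = 133.8 W = 0.1794 hp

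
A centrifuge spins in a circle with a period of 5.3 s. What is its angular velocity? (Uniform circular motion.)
ω = 2π/T = 2π/5.3 = 1.1855 rad/s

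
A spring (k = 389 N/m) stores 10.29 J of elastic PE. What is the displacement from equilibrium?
PE = ½kx² → x = √(2PE/k) = √(2×10.29/389) = 0.23 m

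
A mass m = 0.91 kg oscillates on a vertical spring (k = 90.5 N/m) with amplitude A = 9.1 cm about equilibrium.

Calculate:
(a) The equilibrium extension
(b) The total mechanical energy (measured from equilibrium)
x_eq = mg/k = 0.91×9.81/90.5 = 0.09864 m = 9.864 cm
E = ½kA² = ½×90.5×(0.091)² = 0.3747 J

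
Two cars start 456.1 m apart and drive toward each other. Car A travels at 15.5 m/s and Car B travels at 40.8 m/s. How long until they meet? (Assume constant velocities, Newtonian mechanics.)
Combined speed: v_combined = 15.5 + 40.8 = 56.3 m/s
Time to meet: t = d/56.3 = 456.1/56.3 = 8.1 s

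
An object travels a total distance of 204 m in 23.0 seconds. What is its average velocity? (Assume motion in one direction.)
v_avg = Δd / Δt = 204 / 23.0 = 8.87 m/s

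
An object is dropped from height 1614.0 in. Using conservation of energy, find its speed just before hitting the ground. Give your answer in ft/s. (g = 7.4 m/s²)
mgh = ½mv² → v = √(2gh) = √(2×7.4×41) = 24.63 m/s = 80.81 ft/s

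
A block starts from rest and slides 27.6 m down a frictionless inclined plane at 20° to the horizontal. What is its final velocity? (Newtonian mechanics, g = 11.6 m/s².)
a = g sin(θ) = 11.6 × sin(20°) = 3.97 m/s²
v = √(2ad) = √(2 × 3.97 × 27.6) = 14.8 m/s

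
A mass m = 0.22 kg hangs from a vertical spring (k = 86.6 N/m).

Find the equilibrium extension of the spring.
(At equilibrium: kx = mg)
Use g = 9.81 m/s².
x_eq = mg/k = 0.22×9.81/86.6 = 0.02492 m = 2.492 cm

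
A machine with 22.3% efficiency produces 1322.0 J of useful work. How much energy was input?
W_in = W_out/η = 1322.0/0.223 = 5928.3 J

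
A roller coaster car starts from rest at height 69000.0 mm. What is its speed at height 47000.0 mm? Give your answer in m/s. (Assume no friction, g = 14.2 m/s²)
mgh₁ = ½mv₂² + mgh₂ → v₂ = √(2g(h₁−h₂)) = √(2×14.2×(69−47)) = 25 m/s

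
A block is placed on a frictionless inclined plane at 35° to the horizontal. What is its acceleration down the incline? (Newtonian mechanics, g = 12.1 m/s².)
a = g sin(θ) = 12.1 × sin(35°) = 12.1 × 0.5736 = 6.94 m/s²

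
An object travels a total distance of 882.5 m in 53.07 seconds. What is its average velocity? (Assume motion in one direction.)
v_avg = Δd / Δt = 882.5 / 53.07 = 16.63 m/s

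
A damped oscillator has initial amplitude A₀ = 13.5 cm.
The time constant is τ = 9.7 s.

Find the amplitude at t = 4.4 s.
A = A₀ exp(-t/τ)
A = A₀ exp(−t/τ) = 13.5×exp(−4.4/9.7) = 8.577 cm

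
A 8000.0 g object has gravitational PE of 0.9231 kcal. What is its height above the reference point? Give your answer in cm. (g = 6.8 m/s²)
PE = mgh → h = PE/(mg) = 3862 J / (8 kg × 6.8 m/s²) = 71 m = 7100.0 cm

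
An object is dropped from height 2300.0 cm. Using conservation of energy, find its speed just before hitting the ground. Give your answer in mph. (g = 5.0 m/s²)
mgh = ½mv² → v = √(2gh) = √(2×5.0×23) = 15.17 m/s = 33.92 mph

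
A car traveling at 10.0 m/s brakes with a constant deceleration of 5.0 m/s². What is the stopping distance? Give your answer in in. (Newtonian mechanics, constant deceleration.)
d = v₀² / (2a) (with unit conversion) = 393.7 in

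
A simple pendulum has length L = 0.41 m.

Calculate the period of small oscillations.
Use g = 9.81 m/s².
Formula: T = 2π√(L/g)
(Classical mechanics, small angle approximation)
T = 2π√(L/g) = 2π√(0.41/9.81) = 1.285 s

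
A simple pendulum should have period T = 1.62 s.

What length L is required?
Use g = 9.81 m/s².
T = 2π√(L/g) → L = g(T/2π)² = 9.81×(1.62/2π)² = 0.6521 m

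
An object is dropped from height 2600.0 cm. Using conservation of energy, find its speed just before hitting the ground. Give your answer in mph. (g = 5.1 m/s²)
mgh = ½mv² → v = √(2gh) = √(2×5.1×26) = 16.28 m/s = 36.43 mph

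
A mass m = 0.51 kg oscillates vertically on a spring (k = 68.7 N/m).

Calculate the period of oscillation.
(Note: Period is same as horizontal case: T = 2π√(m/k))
T = 2π√(m/k) = 2π√(0.51/68.7) = 0.5414 s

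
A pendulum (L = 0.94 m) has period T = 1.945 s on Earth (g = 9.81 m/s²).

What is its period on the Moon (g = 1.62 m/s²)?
T = 2π√(L/g), so T_moon/T_earth = √(g_earth/g_moon)
T_moon = 2π√(0.94/1.62) = 4.786 s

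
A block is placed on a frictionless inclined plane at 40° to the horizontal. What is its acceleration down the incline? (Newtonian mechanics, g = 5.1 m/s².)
a = g sin(θ) = 5.1 × sin(40°) = 5.1 × 0.6428 = 3.28 m/s²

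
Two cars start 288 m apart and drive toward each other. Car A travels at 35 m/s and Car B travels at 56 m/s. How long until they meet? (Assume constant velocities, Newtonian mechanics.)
Combined speed: v_combined = 35 + 56 = 91 m/s
Time to meet: t = d/91 = 288/91 = 3.16 s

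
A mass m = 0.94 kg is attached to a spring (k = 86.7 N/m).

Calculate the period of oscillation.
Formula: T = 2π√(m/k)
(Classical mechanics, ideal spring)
T = 2π√(m/k) = 2π√(0.94/86.7) = 0.6542 s; f = 1/T = 1.529 Hz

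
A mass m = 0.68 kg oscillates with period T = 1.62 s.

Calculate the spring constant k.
T = 2π√(m/k) → k = m(2π/T)² = 0.68×(2π/1.62)² = 10.23 N/m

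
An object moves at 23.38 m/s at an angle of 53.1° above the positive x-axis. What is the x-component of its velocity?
vₓ = v cos(θ) = 23.38 × cos(53.1°) = 14.04 m/s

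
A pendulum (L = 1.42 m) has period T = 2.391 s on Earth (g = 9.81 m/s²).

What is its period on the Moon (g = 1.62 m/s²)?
T = 2π√(L/g), so T_moon/T_earth = √(g_earth/g_moon)
T_moon = 2π√(1.42/1.62) = 5.883 s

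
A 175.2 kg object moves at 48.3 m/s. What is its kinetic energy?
KE = ½mv² = ½×175.2×48.3² = 204361.2 J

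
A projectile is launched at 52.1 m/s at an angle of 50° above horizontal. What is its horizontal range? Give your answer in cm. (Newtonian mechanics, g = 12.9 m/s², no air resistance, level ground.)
R = v₀² sin(2θ) / g (with unit conversion) = 20720.0 cm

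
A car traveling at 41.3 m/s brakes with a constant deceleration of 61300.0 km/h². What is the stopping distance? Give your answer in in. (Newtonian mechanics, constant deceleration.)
d = v₀² / (2a) (with unit conversion) = 7099.0 in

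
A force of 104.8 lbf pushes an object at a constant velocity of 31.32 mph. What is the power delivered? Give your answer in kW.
P = Fv = 466.2 N × 14 m/s = 6527 W = 6.527 kW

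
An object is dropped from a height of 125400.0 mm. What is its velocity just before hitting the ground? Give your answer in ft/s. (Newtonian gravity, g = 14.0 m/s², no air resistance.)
v = √(2gh) (with unit conversion) = 194.4 ft/s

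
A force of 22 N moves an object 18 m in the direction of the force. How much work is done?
W = Fd = 22×18 = 396.0 J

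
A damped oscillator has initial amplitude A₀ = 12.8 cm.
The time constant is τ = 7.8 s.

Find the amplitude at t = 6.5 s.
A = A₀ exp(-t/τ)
A = A₀ exp(−t/τ) = 12.8×exp(−6.5/7.8) = 5.563 cm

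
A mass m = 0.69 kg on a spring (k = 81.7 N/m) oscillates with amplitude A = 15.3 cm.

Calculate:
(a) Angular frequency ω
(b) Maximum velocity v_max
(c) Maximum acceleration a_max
ω = √(k/m) = √(81.7/0.69) = 10.88 rad/s
v_max = ωA = 10.88×0.153 = 1.665 m/s
a_max = ω²A = 10.88²×0.153 = 18.12 m/s²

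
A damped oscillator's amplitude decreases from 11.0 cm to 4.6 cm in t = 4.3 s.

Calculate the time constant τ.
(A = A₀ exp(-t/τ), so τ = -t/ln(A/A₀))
A/A₀ = 4.6/11.0 = 0.4182; ln(A/A₀) = -0.8718
τ = −t/ln(A/A₀) = −4.3/-0.8718 = 4.932 s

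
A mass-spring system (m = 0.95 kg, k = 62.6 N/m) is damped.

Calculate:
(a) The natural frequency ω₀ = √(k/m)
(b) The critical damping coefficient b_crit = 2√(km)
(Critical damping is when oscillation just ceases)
ω₀ = √(k/m) = √(62.6/0.95) = 8.118 rad/s
b_crit = 2√(km) = 2√(62.6×0.95) = 15.42 kg/s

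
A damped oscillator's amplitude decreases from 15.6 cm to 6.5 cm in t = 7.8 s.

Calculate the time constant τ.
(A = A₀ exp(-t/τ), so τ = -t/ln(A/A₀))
A/A₀ = 6.5/15.6 = 0.4167; ln(A/A₀) = -0.8755
τ = −t/ln(A/A₀) = −7.8/-0.8755 = 8.91 s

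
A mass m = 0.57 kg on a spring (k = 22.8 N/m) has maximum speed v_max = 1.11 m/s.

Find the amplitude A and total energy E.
½mv²_max = ½kA² → A = v_max√(m/k) = 1.11×√(0.57/22.8) = 0.1755 m = 17.55 cm
E = ½mv²_max = ½×0.57×1.11² = 0.3511 J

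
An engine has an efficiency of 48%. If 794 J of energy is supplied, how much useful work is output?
W_out = η × W_in = 0.48 × 794 = 381.12 J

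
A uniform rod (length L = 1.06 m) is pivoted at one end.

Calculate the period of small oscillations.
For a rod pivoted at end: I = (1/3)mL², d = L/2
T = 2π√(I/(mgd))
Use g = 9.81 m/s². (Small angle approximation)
I/m = (1/3)L² = 0.3745 m²; d = L/2 = 0.53 m
T = 2π√(I/(mgd)) = 2π√(0.3745/(9.81×0.53)) = 1.686 s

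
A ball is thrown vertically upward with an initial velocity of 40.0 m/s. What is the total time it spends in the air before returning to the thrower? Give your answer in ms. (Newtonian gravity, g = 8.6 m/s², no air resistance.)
t_total = 2v₀/g (with unit conversion) = 9302.0 ms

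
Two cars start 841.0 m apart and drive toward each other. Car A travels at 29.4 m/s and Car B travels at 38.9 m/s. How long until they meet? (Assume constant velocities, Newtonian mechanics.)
Combined speed: v_combined = 29.4 + 38.9 = 68.3 m/s
Time to meet: t = d/68.3 = 841.0/68.3 = 12.31 s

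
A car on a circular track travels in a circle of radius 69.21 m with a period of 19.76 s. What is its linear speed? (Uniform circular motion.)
v = 2πr/T = 2π×69.21/19.76 = 22.01 m/s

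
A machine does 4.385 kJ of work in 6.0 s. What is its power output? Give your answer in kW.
P = W/t = 4385 J / 6 s = 730.8 W = 0.7308 kW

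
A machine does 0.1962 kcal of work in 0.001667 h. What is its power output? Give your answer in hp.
P = W/t = 820.9 J / 6.001 s = 136.8 W = 0.1834 hp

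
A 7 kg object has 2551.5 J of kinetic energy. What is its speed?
KE = ½mv² → v = √(2KE/m) = √(2×2551.5/7) = 27.0 m/s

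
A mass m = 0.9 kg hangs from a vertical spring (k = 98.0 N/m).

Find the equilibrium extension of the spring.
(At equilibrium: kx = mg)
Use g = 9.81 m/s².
x_eq = mg/k = 0.9×9.81/98.0 = 0.09009 m = 9.009 cm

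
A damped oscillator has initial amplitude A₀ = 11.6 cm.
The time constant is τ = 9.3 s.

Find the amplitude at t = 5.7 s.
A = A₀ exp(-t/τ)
A = A₀ exp(−t/τ) = 11.6×exp(−5.7/9.3) = 6.285 cm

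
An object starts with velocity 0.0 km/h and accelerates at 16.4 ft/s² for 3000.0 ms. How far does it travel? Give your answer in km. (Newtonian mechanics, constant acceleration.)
d = v₀t + ½at² (with unit conversion) = 0.02249 km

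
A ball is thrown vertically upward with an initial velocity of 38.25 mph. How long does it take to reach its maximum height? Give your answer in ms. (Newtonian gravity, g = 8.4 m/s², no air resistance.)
t_up = v₀/g (with unit conversion) = 2036.0 ms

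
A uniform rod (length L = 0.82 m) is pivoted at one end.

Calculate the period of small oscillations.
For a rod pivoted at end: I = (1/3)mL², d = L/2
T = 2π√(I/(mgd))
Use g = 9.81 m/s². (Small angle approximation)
I/m = (1/3)L² = 0.2241 m²; d = L/2 = 0.41 m
T = 2π√(I/(mgd)) = 2π√(0.2241/(9.81×0.41)) = 1.483 s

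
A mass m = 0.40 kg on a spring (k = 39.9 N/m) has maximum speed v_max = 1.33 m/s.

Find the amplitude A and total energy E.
½mv²_max = ½kA² → A = v_max√(m/k) = 1.33×√(0.4/39.9) = 0.1332 m = 13.32 cm
E = ½mv²_max = ½×0.4×1.33² = 0.3538 J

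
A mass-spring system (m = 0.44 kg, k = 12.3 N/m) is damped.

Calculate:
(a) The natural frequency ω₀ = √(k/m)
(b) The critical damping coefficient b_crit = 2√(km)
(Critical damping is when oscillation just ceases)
ω₀ = √(k/m) = √(12.3/0.44) = 5.287 rad/s
b_crit = 2√(km) = 2√(12.3×0.44) = 4.653 kg/s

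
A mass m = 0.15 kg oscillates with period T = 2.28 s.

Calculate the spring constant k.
T = 2π√(m/k) → k = m(2π/T)² = 0.15×(2π/2.28)² = 1.139 N/m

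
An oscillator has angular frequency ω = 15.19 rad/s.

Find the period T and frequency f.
T = 2π/ω = 2π/15.19 = 0.4136 s; f = ω/2π = 2.418 Hz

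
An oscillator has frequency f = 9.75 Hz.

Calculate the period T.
T = 1/f = 1/9.75 = 0.1026 s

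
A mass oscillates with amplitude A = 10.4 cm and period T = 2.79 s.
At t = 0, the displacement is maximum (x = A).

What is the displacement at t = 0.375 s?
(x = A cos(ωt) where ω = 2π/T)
ω = 2π/T = 2π/2.79 = 2.252 rad/s
x = A cos(ωt) = 10.4×cos(2.252×0.375) = 6.907 cm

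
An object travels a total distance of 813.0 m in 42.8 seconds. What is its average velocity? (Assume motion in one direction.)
v_avg = Δd / Δt = 813.0 / 42.8 = 19.0 m/s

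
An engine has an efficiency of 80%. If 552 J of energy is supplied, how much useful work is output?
W_out = η × W_in = 0.8 × 552 = 441.6 J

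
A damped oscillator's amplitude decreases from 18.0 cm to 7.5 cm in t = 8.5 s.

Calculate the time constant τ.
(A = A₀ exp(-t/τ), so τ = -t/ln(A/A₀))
A/A₀ = 7.5/18.0 = 0.4167; ln(A/A₀) = -0.8755
τ = −t/ln(A/A₀) = −8.5/-0.8755 = 9.709 s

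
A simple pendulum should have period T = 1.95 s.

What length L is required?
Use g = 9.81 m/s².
T = 2π√(L/g) → L = g(T/2π)² = 9.81×(1.95/2π)² = 0.9449 m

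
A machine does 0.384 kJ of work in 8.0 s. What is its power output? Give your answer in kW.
P = W/t = 384 J / 8 s = 48 W = 0.048 kW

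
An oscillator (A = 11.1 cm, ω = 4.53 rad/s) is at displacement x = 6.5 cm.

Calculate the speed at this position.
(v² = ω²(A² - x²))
v = ω√(A² − x²) = 4.53×√(0.111² − 0.065²) = 0.4076 m/s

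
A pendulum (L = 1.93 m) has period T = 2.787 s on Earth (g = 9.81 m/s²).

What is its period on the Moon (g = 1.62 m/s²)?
T = 2π√(L/g), so T_moon/T_earth = √(g_earth/g_moon)
T_moon = 2π√(1.93/1.62) = 6.858 s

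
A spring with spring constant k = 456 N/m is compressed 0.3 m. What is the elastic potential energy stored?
PE = ½kx² = ½×456×0.3² = 20.52 J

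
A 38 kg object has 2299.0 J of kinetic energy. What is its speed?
KE = ½mv² → v = √(2KE/m) = √(2×2299.0/38) = 11.0 m/s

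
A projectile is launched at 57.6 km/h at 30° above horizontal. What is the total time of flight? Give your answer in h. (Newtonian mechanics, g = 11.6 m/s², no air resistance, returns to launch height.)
T = 2v₀sin(θ)/g (with unit conversion) = 0.0003831 h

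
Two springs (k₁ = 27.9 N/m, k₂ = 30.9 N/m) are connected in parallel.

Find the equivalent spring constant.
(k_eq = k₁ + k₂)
k_eq = k₁ + k₂ = 27.9 + 30.9 = 58.8 N/m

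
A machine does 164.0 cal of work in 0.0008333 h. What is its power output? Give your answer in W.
P = W/t = 686.2 J / 3 s = 228.7 W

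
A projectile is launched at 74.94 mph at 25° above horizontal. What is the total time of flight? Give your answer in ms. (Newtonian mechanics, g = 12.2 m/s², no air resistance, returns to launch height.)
T = 2v₀sin(θ)/g (with unit conversion) = 2321.0 ms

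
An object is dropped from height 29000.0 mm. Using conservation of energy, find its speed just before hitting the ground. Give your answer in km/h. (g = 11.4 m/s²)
mgh = ½mv² → v = √(2gh) = √(2×11.4×29) = 25.71 m/s = 92.57 km/h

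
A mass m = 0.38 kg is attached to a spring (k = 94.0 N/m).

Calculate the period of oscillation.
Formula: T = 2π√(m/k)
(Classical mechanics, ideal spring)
T = 2π√(m/k) = 2π√(0.38/94.0) = 0.3995 s; f = 1/T = 2.503 Hz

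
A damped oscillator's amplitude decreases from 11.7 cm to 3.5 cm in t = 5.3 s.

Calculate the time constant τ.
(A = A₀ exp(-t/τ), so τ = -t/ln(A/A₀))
A/A₀ = 3.5/11.7 = 0.2991; ln(A/A₀) = -1.207
τ = −t/ln(A/A₀) = −5.3/-1.207 = 4.392 s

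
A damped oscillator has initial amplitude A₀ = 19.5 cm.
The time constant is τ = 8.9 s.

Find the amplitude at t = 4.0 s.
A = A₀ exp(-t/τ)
A = A₀ exp(−t/τ) = 19.5×exp(−4.0/8.9) = 12.44 cm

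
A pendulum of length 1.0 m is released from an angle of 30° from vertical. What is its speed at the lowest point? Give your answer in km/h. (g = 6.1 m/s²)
h = L(1 − cosθ) = 1.0×(1 − cos30°) = 0.134 m
v = √(2gh) = √(2×6.1×0.134) = 1.278 m/s = 4.602 km/h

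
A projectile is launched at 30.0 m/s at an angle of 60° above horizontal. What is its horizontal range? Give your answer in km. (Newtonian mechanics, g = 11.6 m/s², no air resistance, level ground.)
R = v₀² sin(2θ) / g (with unit conversion) = 0.06719 km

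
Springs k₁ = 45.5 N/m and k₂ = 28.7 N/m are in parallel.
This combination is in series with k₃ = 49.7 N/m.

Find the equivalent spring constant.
k₁₂ = k₁ + k₂ = 74.2 N/m (parallel)
1/k_eq = 1/k₁₂ + 1/k₃ → k_eq = 29.76 N/m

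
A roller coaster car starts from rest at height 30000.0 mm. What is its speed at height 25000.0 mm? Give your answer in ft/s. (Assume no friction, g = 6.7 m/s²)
mgh₁ = ½mv₂² + mgh₂ → v₂ = √(2g(h₁−h₂)) = √(2×6.7×(30−25)) = 8.185 m/s = 26.85 ft/s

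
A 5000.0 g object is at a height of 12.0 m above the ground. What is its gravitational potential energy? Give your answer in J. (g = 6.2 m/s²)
PE = mgh = 5 kg × 6.2 m/s² × 12 m = 372 J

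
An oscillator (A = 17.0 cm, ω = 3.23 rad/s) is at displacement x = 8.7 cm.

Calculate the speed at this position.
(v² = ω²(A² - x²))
v = ω√(A² − x²) = 3.23×√(0.17² − 0.087²) = 0.4717 m/s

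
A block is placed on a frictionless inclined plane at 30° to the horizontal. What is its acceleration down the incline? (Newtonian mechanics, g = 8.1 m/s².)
a = g sin(θ) = 8.1 × sin(30°) = 8.1 × 0.5 = 4.05 m/s²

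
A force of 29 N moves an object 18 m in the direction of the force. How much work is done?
W = Fd = 29×18 = 522.0 J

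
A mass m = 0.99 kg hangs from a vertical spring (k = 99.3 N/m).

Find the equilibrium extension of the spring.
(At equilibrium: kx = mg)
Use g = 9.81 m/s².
x_eq = mg/k = 0.99×9.81/99.3 = 0.0978 m = 9.78 cm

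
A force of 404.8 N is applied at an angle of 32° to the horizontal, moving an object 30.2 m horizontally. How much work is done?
W = Fd cosθ = 404.8×30.2×cos(32°) = 10367.0 J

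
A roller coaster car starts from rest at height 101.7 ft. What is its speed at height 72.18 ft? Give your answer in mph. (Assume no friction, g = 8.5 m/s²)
mgh₁ = ½mv₂² + mgh₂ → v₂ = √(2g(h₁−h₂)) = √(2×8.5×(31−22)) = 12.37 m/s = 27.67 mph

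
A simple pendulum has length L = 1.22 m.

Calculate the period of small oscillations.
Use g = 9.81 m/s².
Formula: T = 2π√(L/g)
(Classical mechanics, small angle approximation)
T = 2π√(L/g) = 2π√(1.22/9.81) = 2.216 s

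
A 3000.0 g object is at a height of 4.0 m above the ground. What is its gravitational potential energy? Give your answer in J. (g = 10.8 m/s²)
PE = mgh = 3 kg × 10.8 m/s² × 4 m = 129.6 J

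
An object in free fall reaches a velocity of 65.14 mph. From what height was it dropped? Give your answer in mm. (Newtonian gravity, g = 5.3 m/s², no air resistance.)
h = v²/(2g) (with unit conversion) = 80000.0 mm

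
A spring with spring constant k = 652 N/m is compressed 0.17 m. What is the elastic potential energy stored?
PE = ½kx² = ½×652×0.17² = 9.421 J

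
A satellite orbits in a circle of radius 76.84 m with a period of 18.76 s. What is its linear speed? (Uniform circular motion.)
v = 2πr/T = 2π×76.84/18.76 = 25.74 m/s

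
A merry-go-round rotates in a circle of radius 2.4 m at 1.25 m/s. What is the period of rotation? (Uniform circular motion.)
T = 2πr/v = 2π×2.4/1.25 = 12.06 s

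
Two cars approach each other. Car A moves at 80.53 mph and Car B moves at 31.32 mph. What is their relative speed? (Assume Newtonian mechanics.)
v_rel = v_A + v_B = 80.53 + 31.32 = 111.9 mph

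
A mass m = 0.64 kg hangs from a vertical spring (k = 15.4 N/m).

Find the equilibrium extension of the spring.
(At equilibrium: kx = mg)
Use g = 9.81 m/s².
x_eq = mg/k = 0.64×9.81/15.4 = 0.4077 m = 40.77 cm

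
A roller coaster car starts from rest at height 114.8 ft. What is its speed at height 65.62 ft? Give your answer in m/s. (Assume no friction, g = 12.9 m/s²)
mgh₁ = ½mv₂² + mgh₂ → v₂ = √(2g(h₁−h₂)) = √(2×12.9×(34.99−20)) = 19.67 m/s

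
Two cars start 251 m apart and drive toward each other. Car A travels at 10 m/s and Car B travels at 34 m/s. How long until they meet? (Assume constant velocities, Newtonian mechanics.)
Combined speed: v_combined = 10 + 34 = 44 m/s
Time to meet: t = d/44 = 251/44 = 5.7 s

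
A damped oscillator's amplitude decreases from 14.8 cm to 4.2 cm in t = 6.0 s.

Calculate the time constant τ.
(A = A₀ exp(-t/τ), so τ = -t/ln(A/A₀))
A/A₀ = 4.2/14.8 = 0.2838; ln(A/A₀) = -1.26
τ = −t/ln(A/A₀) = −6.0/-1.26 = 4.764 s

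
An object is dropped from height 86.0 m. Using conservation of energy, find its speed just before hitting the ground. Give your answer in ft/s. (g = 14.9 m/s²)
mgh = ½mv² → v = √(2gh) = √(2×14.9×86) = 50.62 m/s = 166.1 ft/s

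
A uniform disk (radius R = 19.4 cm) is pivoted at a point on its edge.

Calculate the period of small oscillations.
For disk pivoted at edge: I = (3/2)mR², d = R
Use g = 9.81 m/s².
I/m = (3/2)R² = 0.05645 m²; d = R = 0.194 m
T = 2π√((3/2)R²/(gR)) = 2π√(3R/(2g)) = 1.082 s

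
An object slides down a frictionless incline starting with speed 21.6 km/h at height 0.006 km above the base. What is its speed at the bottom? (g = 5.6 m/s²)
½mv₀² + mgh = ½mv² → v = √(v₀² + 2gh) = √(6² + 2×5.6×6) = 10.16 m/s = 36.57 km/h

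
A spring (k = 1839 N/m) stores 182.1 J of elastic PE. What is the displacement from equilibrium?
PE = ½kx² → x = √(2PE/k) = √(2×182.1/1839) = 0.445 m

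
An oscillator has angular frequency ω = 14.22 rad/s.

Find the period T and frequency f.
T = 2π/ω = 2π/14.22 = 0.4419 s; f = ω/2π = 2.263 Hz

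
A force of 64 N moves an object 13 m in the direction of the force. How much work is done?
W = Fd = 64×13 = 832.0 J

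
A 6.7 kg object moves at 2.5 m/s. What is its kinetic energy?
KE = ½mv² = ½×6.7×2.5² = 20.9375 J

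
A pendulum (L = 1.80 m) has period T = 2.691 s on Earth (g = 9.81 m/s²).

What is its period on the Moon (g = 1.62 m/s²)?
T = 2π√(L/g), so T_moon/T_earth = √(g_earth/g_moon)
T_moon = 2π√(1.8/1.62) = 6.623 s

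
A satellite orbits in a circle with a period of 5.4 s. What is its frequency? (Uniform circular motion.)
f = 1/T = 1/5.4 = 0.1852 Hz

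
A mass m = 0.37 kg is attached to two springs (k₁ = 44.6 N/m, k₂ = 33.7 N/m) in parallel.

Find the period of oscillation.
k_eq = k₁+k₂ = 78.3 N/m
T = 2π√(m/k_eq) = 2π√(0.37/78.3) = 0.4319 s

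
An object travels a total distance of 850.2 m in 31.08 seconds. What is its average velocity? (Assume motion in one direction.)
v_avg = Δd / Δt = 850.2 / 31.08 = 27.36 m/s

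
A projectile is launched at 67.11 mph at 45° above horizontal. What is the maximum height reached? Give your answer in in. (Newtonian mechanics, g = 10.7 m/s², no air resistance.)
H = v₀²sin²(θ)/(2g) (with unit conversion) = 827.9 in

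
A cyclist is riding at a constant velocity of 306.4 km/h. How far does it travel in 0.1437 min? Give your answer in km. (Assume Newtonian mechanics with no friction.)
d = vt (with unit conversion) = 0.7338 km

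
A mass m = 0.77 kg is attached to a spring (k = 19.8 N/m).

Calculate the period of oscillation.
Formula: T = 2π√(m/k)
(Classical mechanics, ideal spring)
T = 2π√(m/k) = 2π√(0.77/19.8) = 1.239 s; f = 1/T = 0.8071 Hz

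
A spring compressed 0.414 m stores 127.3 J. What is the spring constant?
PE = ½kx² → k = 2PE/x² = 2×127.3/0.414² = 1485.0 N/m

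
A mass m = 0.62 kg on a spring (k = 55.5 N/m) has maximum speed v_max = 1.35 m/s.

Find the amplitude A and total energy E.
½mv²_max = ½kA² → A = v_max√(m/k) = 1.35×√(0.62/55.5) = 0.1427 m = 14.27 cm
E = ½mv²_max = ½×0.62×1.35² = 0.565 J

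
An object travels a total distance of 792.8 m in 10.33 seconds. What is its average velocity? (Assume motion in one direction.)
v_avg = Δd / Δt = 792.8 / 10.33 = 76.75 m/s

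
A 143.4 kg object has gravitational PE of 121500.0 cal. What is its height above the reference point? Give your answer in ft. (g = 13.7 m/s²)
PE = mgh → h = PE/(mg) = 5.084e+05 J / (143.4 kg × 13.7 m/s²) = 258.8 m = 849.0 ft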